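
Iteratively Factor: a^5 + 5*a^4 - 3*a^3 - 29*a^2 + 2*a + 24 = (a + 4)*(a^4 + a^3 - 7*a^2 - a + 6) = (a + 3)*(a + 4)*(a^3 - 2*a^2 - a + 2) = (a + 1)*(a + 3)*(a + 4)*(a^2 - 3*a + 2) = (a - 2)*(a + 1)*(a + 3)*(a + 4)*(a - 1)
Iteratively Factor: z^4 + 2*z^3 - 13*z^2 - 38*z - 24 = (z + 3)*(z^3 - z^2 - 10*z - 8) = (z + 2)*(z + 3)*(z^2 - 3*z - 4) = (z - 4)*(z + 2)*(z + 3)*(z + 1)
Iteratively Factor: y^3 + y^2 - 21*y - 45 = (y + 3)*(y^2 - 2*y - 15) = (y - 5)*(y + 3)*(y + 3)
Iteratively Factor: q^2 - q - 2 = (q - 2)*(q + 1)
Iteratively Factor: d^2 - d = (d)*(d - 1)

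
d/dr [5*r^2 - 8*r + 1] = 10*r - 8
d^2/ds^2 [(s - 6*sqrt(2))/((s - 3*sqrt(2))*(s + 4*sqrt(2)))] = 2*(s^3 - 18*sqrt(2)*s^2 + 36*s - 132*sqrt(2))/(s^6 + 3*sqrt(2)*s^5 - 66*s^4 - 142*sqrt(2)*s^3 + 1584*s^2 + 1728*sqrt(2)*s - 13824)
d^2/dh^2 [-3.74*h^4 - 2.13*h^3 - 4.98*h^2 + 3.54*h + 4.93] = -44.88*h^2 - 12.78*h - 9.96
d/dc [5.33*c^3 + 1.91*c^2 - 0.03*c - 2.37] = 15.99*c^2 + 3.82*c - 0.03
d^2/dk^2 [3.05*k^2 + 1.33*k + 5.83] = 6.10000000000000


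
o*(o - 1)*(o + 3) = o^3 + 2*o^2 - 3*o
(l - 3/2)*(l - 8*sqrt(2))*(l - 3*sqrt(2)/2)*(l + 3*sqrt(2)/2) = l^4 - 8*sqrt(2)*l^3 - 3*l^3/2 - 9*l^2/2 + 12*sqrt(2)*l^2 + 27*l/4 + 36*sqrt(2)*l - 54*sqrt(2)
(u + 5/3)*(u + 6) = u^2 + 23*u/3 + 10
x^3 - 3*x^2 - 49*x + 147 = (x - 7)*(x - 3)*(x + 7)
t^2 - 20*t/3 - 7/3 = (t - 7)*(t + 1/3)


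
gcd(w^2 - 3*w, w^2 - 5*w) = w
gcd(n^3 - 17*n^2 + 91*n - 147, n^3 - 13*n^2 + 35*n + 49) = n^2 - 14*n + 49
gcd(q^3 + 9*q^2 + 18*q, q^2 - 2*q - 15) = q + 3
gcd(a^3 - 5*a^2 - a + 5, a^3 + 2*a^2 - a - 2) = a^2 - 1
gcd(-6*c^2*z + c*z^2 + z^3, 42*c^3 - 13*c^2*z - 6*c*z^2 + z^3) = -6*c^2 + c*z + z^2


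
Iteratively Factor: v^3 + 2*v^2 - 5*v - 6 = (v + 1)*(v^2 + v - 6) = (v + 1)*(v + 3)*(v - 2)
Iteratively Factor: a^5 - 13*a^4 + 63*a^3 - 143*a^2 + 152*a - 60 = (a - 5)*(a^4 - 8*a^3 + 23*a^2 - 28*a + 12) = (a - 5)*(a - 2)*(a^3 - 6*a^2 + 11*a - 6) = (a - 5)*(a - 3)*(a - 2)*(a^2 - 3*a + 2) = (a - 5)*(a - 3)*(a - 2)^2*(a - 1)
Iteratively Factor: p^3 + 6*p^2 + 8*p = (p + 4)*(p^2 + 2*p) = (p + 2)*(p + 4)*(p)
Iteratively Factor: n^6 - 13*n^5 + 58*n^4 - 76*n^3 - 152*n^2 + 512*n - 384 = (n - 4)*(n^5 - 9*n^4 + 22*n^3 + 12*n^2 - 104*n + 96) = (n - 4)*(n - 2)*(n^4 - 7*n^3 + 8*n^2 + 28*n - 48) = (n - 4)*(n - 3)*(n - 2)*(n^3 - 4*n^2 - 4*n + 16) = (n - 4)*(n - 3)*(n - 2)*(n + 2)*(n^2 - 6*n + 8) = (n - 4)^2*(n - 3)*(n - 2)*(n + 2)*(n - 2)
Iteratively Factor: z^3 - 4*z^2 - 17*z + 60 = (z - 3)*(z^2 - z - 20) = (z - 5)*(z - 3)*(z + 4)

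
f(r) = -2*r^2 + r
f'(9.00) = -35.00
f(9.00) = -153.00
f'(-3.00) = 13.00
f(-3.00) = -21.00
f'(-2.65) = 11.60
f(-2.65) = -16.70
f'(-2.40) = 10.60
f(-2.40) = -13.92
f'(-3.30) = 14.20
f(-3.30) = -25.08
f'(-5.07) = 21.28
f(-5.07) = -56.48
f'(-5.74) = 23.96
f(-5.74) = -71.64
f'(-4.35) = 18.40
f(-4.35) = -42.20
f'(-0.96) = 4.84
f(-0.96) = -2.80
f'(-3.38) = 14.52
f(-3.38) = -26.23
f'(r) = 1 - 4*r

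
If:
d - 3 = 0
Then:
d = 3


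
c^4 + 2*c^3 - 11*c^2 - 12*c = c*(c - 3)*(c + 1)*(c + 4)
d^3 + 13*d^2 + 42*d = d*(d + 6)*(d + 7)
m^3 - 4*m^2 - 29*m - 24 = (m - 8)*(m + 1)*(m + 3)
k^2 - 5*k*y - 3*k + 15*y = (k - 3)*(k - 5*y)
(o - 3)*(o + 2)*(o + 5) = o^3 + 4*o^2 - 11*o - 30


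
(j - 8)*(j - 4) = j^2 - 12*j + 32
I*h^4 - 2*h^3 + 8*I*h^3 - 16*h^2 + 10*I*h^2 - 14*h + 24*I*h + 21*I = (h + 7)*(h - I)*(h + 3*I)*(I*h + I)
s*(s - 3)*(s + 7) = s^3 + 4*s^2 - 21*s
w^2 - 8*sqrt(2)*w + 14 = (w - 7*sqrt(2))*(w - sqrt(2))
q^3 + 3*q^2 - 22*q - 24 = (q - 4)*(q + 1)*(q + 6)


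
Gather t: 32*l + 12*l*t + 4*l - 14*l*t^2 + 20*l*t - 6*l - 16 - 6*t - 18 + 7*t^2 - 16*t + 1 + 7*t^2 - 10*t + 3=30*l + t^2*(14 - 14*l) + t*(32*l - 32) - 30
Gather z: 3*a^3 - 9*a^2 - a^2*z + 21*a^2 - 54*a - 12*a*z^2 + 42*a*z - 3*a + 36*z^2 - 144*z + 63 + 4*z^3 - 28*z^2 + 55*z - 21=3*a^3 + 12*a^2 - 57*a + 4*z^3 + z^2*(8 - 12*a) + z*(-a^2 + 42*a - 89) + 42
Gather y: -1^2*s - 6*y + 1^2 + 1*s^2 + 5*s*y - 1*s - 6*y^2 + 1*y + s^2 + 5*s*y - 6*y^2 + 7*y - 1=2*s^2 - 2*s - 12*y^2 + y*(10*s + 2)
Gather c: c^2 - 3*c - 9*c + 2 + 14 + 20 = c^2 - 12*c + 36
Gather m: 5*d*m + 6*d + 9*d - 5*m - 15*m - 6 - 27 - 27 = 15*d + m*(5*d - 20) - 60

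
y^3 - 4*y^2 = y^2*(y - 4)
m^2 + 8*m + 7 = (m + 1)*(m + 7)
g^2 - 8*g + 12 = (g - 6)*(g - 2)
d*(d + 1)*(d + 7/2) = d^3 + 9*d^2/2 + 7*d/2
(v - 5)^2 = v^2 - 10*v + 25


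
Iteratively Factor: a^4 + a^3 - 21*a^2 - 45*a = (a + 3)*(a^3 - 2*a^2 - 15*a) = (a + 3)^2*(a^2 - 5*a) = (a - 5)*(a + 3)^2*(a)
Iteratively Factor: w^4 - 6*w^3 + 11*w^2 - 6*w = (w)*(w^3 - 6*w^2 + 11*w - 6) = w*(w - 1)*(w^2 - 5*w + 6) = w*(w - 2)*(w - 1)*(w - 3)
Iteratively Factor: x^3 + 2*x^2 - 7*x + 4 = (x - 1)*(x^2 + 3*x - 4) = (x - 1)*(x + 4)*(x - 1)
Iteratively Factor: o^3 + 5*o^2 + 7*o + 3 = (o + 3)*(o^2 + 2*o + 1) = (o + 1)*(o + 3)*(o + 1)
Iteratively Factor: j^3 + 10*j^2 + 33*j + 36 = (j + 3)*(j^2 + 7*j + 12) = (j + 3)*(j + 4)*(j + 3)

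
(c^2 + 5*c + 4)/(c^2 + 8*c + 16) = (c + 1)/(c + 4)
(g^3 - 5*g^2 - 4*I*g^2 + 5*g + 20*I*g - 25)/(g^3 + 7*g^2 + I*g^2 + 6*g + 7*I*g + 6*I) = (g^2 - 5*g*(1 + I) + 25*I)/(g^2 + 7*g + 6)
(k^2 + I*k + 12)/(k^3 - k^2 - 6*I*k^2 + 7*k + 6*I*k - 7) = (k^2 + I*k + 12)/(k^3 - k^2*(1 + 6*I) + k*(7 + 6*I) - 7)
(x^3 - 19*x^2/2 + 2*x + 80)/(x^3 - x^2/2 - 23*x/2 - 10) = (x - 8)/(x + 1)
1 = 1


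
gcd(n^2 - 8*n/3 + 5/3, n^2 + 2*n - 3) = n - 1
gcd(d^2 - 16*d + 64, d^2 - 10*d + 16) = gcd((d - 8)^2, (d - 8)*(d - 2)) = d - 8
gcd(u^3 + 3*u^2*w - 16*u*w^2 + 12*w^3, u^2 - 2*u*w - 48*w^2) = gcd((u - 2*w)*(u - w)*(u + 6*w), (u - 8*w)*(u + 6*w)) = u + 6*w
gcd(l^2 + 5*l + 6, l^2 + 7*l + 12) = l + 3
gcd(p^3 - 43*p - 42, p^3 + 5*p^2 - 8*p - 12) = p^2 + 7*p + 6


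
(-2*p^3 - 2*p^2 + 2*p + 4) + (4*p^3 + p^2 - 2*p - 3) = 2*p^3 - p^2 + 1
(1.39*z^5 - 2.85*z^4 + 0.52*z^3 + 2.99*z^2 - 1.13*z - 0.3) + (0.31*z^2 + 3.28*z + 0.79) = 1.39*z^5 - 2.85*z^4 + 0.52*z^3 + 3.3*z^2 + 2.15*z + 0.49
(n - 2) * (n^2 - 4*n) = n^3 - 6*n^2 + 8*n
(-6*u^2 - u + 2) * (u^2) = -6*u^4 - u^3 + 2*u^2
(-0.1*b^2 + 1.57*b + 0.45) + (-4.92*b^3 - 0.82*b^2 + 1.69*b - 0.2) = -4.92*b^3 - 0.92*b^2 + 3.26*b + 0.25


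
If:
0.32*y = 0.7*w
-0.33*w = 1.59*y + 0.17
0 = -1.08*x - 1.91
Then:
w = -0.04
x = -1.77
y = -0.10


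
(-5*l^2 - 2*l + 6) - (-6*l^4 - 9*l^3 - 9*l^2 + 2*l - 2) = 6*l^4 + 9*l^3 + 4*l^2 - 4*l + 8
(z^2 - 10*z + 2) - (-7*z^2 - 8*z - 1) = 8*z^2 - 2*z + 3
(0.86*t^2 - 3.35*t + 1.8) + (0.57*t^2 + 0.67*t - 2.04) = 1.43*t^2 - 2.68*t - 0.24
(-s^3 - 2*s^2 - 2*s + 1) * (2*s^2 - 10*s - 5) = -2*s^5 + 6*s^4 + 21*s^3 + 32*s^2 - 5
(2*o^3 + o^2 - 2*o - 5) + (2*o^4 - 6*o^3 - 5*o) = 2*o^4 - 4*o^3 + o^2 - 7*o - 5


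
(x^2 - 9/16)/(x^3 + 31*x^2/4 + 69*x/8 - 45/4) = (4*x + 3)/(2*(2*x^2 + 17*x + 30))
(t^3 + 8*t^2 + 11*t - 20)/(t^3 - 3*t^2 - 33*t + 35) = (t + 4)/(t - 7)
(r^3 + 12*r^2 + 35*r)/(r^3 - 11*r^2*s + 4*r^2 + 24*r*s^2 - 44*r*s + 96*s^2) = r*(r^2 + 12*r + 35)/(r^3 - 11*r^2*s + 4*r^2 + 24*r*s^2 - 44*r*s + 96*s^2)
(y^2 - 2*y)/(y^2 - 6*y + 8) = y/(y - 4)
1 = 1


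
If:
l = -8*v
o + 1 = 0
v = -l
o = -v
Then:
No Solution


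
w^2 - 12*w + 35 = (w - 7)*(w - 5)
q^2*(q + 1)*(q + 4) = q^4 + 5*q^3 + 4*q^2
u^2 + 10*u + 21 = (u + 3)*(u + 7)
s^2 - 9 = (s - 3)*(s + 3)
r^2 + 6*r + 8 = (r + 2)*(r + 4)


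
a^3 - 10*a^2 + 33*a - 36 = (a - 4)*(a - 3)^2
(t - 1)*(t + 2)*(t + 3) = t^3 + 4*t^2 + t - 6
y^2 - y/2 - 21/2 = (y - 7/2)*(y + 3)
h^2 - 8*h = h*(h - 8)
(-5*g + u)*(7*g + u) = -35*g^2 + 2*g*u + u^2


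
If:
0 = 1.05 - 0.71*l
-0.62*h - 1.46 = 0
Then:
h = -2.35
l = 1.48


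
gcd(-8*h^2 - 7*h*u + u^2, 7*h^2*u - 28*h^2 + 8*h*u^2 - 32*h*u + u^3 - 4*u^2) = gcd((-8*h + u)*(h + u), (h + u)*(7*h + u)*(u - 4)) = h + u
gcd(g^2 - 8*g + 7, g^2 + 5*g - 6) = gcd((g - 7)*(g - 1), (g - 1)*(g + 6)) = g - 1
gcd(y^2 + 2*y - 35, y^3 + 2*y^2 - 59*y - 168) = y + 7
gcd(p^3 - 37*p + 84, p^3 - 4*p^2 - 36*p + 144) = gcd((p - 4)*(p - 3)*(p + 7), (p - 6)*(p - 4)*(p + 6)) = p - 4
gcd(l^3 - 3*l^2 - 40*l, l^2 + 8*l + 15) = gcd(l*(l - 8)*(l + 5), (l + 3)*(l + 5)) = l + 5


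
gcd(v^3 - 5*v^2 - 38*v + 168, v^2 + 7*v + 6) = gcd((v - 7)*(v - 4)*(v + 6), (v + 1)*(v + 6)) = v + 6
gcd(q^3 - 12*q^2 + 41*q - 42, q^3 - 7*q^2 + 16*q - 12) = q^2 - 5*q + 6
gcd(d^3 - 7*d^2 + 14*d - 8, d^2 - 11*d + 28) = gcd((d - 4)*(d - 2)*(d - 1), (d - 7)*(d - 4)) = d - 4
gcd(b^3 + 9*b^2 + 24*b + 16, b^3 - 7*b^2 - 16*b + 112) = b + 4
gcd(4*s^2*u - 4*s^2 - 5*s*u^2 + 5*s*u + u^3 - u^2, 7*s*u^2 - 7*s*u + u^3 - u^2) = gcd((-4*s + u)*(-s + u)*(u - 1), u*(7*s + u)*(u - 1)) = u - 1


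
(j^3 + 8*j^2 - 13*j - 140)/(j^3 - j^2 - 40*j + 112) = (j + 5)/(j - 4)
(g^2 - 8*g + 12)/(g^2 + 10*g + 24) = (g^2 - 8*g + 12)/(g^2 + 10*g + 24)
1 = 1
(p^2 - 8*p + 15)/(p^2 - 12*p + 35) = (p - 3)/(p - 7)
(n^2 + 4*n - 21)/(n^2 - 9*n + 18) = (n + 7)/(n - 6)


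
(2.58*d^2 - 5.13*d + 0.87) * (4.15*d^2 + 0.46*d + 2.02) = 10.707*d^4 - 20.1027*d^3 + 6.4623*d^2 - 9.9624*d + 1.7574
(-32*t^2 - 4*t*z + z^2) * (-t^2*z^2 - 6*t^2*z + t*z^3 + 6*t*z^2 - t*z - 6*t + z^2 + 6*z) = 32*t^4*z^2 + 192*t^4*z - 28*t^3*z^3 - 168*t^3*z^2 + 32*t^3*z + 192*t^3 - 5*t^2*z^4 - 30*t^2*z^3 - 28*t^2*z^2 - 168*t^2*z + t*z^5 + 6*t*z^4 - 5*t*z^3 - 30*t*z^2 + z^4 + 6*z^3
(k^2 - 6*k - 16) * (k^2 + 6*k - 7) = k^4 - 59*k^2 - 54*k + 112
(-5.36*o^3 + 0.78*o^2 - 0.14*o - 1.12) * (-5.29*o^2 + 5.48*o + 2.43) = 28.3544*o^5 - 33.499*o^4 - 8.0098*o^3 + 7.053*o^2 - 6.4778*o - 2.7216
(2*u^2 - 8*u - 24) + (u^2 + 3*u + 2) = 3*u^2 - 5*u - 22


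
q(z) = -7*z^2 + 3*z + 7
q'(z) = 3 - 14*z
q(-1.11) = -4.95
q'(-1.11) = 18.54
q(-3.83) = -107.17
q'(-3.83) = 56.62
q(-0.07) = 6.76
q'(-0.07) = 3.98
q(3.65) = -75.31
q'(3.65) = -48.10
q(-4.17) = -127.23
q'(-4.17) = 61.38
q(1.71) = -8.34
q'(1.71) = -20.94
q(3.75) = -80.19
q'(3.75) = -49.50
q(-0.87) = -0.91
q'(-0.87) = 15.18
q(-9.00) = -587.00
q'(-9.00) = 129.00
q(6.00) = -227.00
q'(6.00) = -81.00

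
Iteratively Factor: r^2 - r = (r - 1)*(r)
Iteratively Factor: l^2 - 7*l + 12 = (l - 3)*(l - 4)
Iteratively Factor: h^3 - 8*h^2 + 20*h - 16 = (h - 2)*(h^2 - 6*h + 8) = (h - 4)*(h - 2)*(h - 2)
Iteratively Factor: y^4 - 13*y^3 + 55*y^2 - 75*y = (y - 5)*(y^3 - 8*y^2 + 15*y) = (y - 5)^2*(y^2 - 3*y) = y*(y - 5)^2*(y - 3)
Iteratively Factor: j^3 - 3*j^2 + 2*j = (j)*(j^2 - 3*j + 2) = j*(j - 2)*(j - 1)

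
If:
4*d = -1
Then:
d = -1/4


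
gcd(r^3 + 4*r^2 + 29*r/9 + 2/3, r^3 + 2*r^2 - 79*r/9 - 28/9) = r + 1/3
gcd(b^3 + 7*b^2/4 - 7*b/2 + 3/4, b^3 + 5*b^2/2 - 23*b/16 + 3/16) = b^2 + 11*b/4 - 3/4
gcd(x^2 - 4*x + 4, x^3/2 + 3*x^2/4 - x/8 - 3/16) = 1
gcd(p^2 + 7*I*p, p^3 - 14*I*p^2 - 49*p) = p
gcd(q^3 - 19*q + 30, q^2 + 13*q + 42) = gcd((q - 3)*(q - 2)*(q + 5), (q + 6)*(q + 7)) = 1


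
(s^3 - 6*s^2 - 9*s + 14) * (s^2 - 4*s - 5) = s^5 - 10*s^4 + 10*s^3 + 80*s^2 - 11*s - 70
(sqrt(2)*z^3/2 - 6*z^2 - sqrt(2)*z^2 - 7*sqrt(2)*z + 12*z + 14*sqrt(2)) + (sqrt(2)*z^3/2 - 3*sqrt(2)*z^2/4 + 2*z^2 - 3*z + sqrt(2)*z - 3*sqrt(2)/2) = sqrt(2)*z^3 - 4*z^2 - 7*sqrt(2)*z^2/4 - 6*sqrt(2)*z + 9*z + 25*sqrt(2)/2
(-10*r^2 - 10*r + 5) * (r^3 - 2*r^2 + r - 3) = -10*r^5 + 10*r^4 + 15*r^3 + 10*r^2 + 35*r - 15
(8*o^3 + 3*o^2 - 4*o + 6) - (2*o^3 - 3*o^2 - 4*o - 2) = 6*o^3 + 6*o^2 + 8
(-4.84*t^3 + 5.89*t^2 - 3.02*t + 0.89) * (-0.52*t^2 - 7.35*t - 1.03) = 2.5168*t^5 + 32.5112*t^4 - 36.7359*t^3 + 15.6675*t^2 - 3.4309*t - 0.9167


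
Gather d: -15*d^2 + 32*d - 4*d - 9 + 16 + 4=-15*d^2 + 28*d + 11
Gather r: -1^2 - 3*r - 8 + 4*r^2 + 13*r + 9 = 4*r^2 + 10*r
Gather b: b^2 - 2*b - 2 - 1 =b^2 - 2*b - 3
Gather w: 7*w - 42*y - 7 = 7*w - 42*y - 7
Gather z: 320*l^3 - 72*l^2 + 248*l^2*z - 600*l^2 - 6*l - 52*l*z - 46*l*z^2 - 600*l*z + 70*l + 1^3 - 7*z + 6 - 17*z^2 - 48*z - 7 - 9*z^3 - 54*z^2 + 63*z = 320*l^3 - 672*l^2 + 64*l - 9*z^3 + z^2*(-46*l - 71) + z*(248*l^2 - 652*l + 8)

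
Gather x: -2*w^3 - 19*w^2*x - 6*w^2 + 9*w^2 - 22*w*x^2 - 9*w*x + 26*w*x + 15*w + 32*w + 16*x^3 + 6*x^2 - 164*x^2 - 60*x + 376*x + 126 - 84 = -2*w^3 + 3*w^2 + 47*w + 16*x^3 + x^2*(-22*w - 158) + x*(-19*w^2 + 17*w + 316) + 42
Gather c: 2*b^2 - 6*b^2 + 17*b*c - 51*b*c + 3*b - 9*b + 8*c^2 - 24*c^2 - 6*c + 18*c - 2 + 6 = -4*b^2 - 6*b - 16*c^2 + c*(12 - 34*b) + 4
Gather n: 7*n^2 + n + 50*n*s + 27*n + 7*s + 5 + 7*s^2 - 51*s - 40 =7*n^2 + n*(50*s + 28) + 7*s^2 - 44*s - 35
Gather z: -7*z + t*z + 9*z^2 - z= 9*z^2 + z*(t - 8)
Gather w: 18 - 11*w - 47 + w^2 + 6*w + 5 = w^2 - 5*w - 24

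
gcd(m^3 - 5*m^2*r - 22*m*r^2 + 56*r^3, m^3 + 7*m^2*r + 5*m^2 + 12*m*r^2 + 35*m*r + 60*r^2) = m + 4*r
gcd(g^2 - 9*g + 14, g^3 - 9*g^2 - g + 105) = g - 7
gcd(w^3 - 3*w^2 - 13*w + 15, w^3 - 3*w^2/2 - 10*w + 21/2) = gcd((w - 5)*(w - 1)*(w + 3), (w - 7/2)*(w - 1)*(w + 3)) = w^2 + 2*w - 3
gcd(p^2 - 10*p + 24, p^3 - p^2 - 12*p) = p - 4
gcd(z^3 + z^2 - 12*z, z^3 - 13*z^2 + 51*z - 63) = z - 3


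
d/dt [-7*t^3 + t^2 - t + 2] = -21*t^2 + 2*t - 1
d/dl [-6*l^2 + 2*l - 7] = 2 - 12*l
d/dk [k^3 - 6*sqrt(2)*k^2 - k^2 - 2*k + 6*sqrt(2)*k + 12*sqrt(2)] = 3*k^2 - 12*sqrt(2)*k - 2*k - 2 + 6*sqrt(2)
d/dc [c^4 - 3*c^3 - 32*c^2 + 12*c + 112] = 4*c^3 - 9*c^2 - 64*c + 12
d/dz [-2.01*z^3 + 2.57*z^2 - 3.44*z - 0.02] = -6.03*z^2 + 5.14*z - 3.44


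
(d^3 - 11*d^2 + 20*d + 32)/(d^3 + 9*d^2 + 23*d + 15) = (d^2 - 12*d + 32)/(d^2 + 8*d + 15)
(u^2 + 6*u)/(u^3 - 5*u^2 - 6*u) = (u + 6)/(u^2 - 5*u - 6)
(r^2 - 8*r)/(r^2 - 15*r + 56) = r/(r - 7)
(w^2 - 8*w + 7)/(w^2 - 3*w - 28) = (w - 1)/(w + 4)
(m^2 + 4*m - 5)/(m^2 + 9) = (m^2 + 4*m - 5)/(m^2 + 9)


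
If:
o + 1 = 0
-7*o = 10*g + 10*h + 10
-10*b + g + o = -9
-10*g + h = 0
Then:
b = 877/1100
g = -3/110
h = -3/11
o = -1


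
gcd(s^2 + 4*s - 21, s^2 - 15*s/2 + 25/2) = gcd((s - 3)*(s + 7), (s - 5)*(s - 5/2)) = 1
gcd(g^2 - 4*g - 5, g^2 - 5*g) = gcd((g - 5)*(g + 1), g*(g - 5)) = g - 5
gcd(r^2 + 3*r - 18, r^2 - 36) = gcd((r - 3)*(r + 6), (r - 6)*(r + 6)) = r + 6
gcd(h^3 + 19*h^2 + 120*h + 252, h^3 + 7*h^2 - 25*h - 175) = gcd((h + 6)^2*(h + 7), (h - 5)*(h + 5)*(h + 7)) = h + 7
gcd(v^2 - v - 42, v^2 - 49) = v - 7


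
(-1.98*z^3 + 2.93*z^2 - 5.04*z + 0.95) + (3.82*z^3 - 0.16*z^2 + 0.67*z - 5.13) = 1.84*z^3 + 2.77*z^2 - 4.37*z - 4.18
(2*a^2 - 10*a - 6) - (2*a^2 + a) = -11*a - 6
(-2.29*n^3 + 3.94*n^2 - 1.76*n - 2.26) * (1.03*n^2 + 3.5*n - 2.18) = -2.3587*n^5 - 3.9568*n^4 + 16.9694*n^3 - 17.077*n^2 - 4.0732*n + 4.9268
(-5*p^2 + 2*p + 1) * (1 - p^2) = 5*p^4 - 2*p^3 - 6*p^2 + 2*p + 1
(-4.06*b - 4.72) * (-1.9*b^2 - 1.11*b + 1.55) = 7.714*b^3 + 13.4746*b^2 - 1.0538*b - 7.316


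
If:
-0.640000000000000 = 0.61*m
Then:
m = -1.05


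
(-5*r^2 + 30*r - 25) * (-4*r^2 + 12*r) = 20*r^4 - 180*r^3 + 460*r^2 - 300*r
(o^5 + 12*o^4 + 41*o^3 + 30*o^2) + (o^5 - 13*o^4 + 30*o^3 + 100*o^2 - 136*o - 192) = 2*o^5 - o^4 + 71*o^3 + 130*o^2 - 136*o - 192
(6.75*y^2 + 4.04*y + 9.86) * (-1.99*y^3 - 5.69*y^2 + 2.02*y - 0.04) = -13.4325*y^5 - 46.4471*y^4 - 28.974*y^3 - 48.2126*y^2 + 19.7556*y - 0.3944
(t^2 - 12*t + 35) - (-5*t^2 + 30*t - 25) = 6*t^2 - 42*t + 60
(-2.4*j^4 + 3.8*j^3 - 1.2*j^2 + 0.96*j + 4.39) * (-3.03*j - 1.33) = 7.272*j^5 - 8.322*j^4 - 1.418*j^3 - 1.3128*j^2 - 14.5785*j - 5.8387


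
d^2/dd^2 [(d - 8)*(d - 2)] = 2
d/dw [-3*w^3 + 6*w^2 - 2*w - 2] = -9*w^2 + 12*w - 2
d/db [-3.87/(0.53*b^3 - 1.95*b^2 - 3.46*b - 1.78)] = (6.1533*b^2 - 15.093*b - 13.3902)/(-0.53*b^3 + 1.95*b^2 + 3.46*b + 1.78)^2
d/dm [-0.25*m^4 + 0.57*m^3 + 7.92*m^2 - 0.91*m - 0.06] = -1.0*m^3 + 1.71*m^2 + 15.84*m - 0.91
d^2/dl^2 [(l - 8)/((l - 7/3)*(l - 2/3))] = 162*(9*l^3 - 216*l^2 + 606*l - 494)/(729*l^6 - 6561*l^5 + 23085*l^4 - 40095*l^3 + 35910*l^2 - 15876*l + 2744)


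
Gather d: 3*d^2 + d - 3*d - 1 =3*d^2 - 2*d - 1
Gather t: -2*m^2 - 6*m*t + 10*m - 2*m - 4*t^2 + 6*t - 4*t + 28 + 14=-2*m^2 + 8*m - 4*t^2 + t*(2 - 6*m) + 42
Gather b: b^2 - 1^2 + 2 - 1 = b^2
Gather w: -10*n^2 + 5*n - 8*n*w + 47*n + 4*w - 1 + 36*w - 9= -10*n^2 + 52*n + w*(40 - 8*n) - 10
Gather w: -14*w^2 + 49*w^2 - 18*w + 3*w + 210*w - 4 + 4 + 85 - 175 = 35*w^2 + 195*w - 90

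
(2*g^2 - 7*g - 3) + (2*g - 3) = 2*g^2 - 5*g - 6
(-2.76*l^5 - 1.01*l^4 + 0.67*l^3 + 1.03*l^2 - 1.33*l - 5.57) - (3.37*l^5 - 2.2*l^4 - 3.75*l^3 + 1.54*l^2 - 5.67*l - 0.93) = -6.13*l^5 + 1.19*l^4 + 4.42*l^3 - 0.51*l^2 + 4.34*l - 4.64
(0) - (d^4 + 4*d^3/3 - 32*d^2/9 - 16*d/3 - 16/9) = -d^4 - 4*d^3/3 + 32*d^2/9 + 16*d/3 + 16/9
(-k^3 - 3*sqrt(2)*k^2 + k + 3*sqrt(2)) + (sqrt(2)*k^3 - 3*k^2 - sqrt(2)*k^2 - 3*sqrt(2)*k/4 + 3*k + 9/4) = -k^3 + sqrt(2)*k^3 - 4*sqrt(2)*k^2 - 3*k^2 - 3*sqrt(2)*k/4 + 4*k + 9/4 + 3*sqrt(2)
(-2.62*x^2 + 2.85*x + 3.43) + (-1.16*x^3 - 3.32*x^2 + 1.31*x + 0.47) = -1.16*x^3 - 5.94*x^2 + 4.16*x + 3.9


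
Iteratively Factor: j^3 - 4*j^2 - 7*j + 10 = (j + 2)*(j^2 - 6*j + 5) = (j - 1)*(j + 2)*(j - 5)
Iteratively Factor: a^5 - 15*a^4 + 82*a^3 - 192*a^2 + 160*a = (a - 2)*(a^4 - 13*a^3 + 56*a^2 - 80*a) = a*(a - 2)*(a^3 - 13*a^2 + 56*a - 80) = a*(a - 5)*(a - 2)*(a^2 - 8*a + 16) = a*(a - 5)*(a - 4)*(a - 2)*(a - 4)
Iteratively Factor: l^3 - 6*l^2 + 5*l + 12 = (l - 3)*(l^2 - 3*l - 4) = (l - 4)*(l - 3)*(l + 1)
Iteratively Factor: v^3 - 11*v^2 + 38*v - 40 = (v - 2)*(v^2 - 9*v + 20) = (v - 5)*(v - 2)*(v - 4)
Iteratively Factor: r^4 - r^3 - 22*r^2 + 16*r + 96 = (r + 4)*(r^3 - 5*r^2 - 2*r + 24) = (r + 2)*(r + 4)*(r^2 - 7*r + 12) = (r - 3)*(r + 2)*(r + 4)*(r - 4)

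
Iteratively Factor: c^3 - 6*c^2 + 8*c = (c)*(c^2 - 6*c + 8) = c*(c - 2)*(c - 4)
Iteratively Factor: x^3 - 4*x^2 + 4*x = (x - 2)*(x^2 - 2*x) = (x - 2)^2*(x)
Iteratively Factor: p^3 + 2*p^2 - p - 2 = (p - 1)*(p^2 + 3*p + 2) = (p - 1)*(p + 1)*(p + 2)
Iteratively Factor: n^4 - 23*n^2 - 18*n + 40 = (n - 5)*(n^3 + 5*n^2 + 2*n - 8) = (n - 5)*(n - 1)*(n^2 + 6*n + 8) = (n - 5)*(n - 1)*(n + 2)*(n + 4)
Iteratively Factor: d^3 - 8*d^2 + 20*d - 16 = (d - 2)*(d^2 - 6*d + 8) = (d - 2)^2*(d - 4)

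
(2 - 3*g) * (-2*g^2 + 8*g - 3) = 6*g^3 - 28*g^2 + 25*g - 6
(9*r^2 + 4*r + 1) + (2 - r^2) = 8*r^2 + 4*r + 3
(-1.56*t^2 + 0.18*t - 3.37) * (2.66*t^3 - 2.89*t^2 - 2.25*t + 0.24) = -4.1496*t^5 + 4.9872*t^4 - 5.9744*t^3 + 8.9599*t^2 + 7.6257*t - 0.8088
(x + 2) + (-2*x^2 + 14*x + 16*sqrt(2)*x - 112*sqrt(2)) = -2*x^2 + 15*x + 16*sqrt(2)*x - 112*sqrt(2) + 2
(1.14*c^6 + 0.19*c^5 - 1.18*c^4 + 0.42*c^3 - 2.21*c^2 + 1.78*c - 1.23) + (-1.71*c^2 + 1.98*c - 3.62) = 1.14*c^6 + 0.19*c^5 - 1.18*c^4 + 0.42*c^3 - 3.92*c^2 + 3.76*c - 4.85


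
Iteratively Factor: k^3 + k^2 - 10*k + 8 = (k - 1)*(k^2 + 2*k - 8) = (k - 1)*(k + 4)*(k - 2)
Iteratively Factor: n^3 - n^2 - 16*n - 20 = (n + 2)*(n^2 - 3*n - 10) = (n - 5)*(n + 2)*(n + 2)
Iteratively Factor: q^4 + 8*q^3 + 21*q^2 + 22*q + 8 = (q + 4)*(q^3 + 4*q^2 + 5*q + 2) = (q + 1)*(q + 4)*(q^2 + 3*q + 2) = (q + 1)^2*(q + 4)*(q + 2)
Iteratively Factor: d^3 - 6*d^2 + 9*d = (d)*(d^2 - 6*d + 9) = d*(d - 3)*(d - 3)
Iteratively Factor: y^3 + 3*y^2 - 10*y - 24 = (y + 2)*(y^2 + y - 12) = (y - 3)*(y + 2)*(y + 4)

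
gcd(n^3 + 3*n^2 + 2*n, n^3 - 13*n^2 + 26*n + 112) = n + 2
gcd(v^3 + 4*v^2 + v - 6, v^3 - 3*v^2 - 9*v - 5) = 1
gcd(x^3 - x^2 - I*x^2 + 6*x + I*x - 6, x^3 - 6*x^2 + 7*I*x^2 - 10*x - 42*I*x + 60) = x + 2*I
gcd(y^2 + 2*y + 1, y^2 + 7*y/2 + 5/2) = y + 1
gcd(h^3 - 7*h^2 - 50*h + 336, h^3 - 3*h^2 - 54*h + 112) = h^2 - h - 56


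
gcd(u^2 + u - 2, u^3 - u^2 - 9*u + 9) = u - 1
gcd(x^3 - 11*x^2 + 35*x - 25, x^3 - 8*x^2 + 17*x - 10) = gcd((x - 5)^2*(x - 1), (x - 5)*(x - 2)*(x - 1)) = x^2 - 6*x + 5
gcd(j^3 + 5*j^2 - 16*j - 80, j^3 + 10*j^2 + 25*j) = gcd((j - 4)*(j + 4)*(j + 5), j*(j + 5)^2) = j + 5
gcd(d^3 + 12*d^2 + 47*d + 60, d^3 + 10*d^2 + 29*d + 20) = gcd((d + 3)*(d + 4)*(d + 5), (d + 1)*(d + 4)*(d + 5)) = d^2 + 9*d + 20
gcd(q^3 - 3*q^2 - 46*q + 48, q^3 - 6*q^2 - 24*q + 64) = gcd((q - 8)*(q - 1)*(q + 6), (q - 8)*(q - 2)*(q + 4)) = q - 8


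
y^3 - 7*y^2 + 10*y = y*(y - 5)*(y - 2)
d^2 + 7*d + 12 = (d + 3)*(d + 4)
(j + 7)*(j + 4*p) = j^2 + 4*j*p + 7*j + 28*p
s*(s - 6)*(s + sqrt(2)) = s^3 - 6*s^2 + sqrt(2)*s^2 - 6*sqrt(2)*s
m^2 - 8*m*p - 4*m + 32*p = (m - 4)*(m - 8*p)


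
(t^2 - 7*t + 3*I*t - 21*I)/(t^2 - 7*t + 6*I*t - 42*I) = (t + 3*I)/(t + 6*I)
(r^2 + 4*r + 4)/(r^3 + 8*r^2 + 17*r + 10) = (r + 2)/(r^2 + 6*r + 5)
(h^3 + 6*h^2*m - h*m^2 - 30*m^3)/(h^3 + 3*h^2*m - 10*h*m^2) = (h + 3*m)/h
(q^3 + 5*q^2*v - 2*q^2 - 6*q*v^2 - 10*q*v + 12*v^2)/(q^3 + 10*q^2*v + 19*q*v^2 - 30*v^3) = (q - 2)/(q + 5*v)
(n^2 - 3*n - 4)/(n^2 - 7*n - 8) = (n - 4)/(n - 8)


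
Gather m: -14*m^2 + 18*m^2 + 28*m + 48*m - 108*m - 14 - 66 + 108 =4*m^2 - 32*m + 28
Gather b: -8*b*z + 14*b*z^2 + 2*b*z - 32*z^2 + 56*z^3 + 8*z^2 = b*(14*z^2 - 6*z) + 56*z^3 - 24*z^2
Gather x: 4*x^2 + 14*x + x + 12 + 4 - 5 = 4*x^2 + 15*x + 11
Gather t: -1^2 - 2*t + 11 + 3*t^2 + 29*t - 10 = 3*t^2 + 27*t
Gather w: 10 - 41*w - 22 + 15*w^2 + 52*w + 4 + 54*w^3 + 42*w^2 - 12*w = 54*w^3 + 57*w^2 - w - 8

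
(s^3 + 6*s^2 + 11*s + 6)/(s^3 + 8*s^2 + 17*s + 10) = (s + 3)/(s + 5)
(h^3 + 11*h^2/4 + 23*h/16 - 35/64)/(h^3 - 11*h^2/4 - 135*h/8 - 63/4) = (16*h^2 + 16*h - 5)/(8*(2*h^2 - 9*h - 18))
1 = 1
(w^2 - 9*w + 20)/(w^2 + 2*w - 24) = (w - 5)/(w + 6)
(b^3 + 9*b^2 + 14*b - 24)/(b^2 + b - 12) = (b^2 + 5*b - 6)/(b - 3)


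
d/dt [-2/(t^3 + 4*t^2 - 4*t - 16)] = 2*(3*t^2 + 8*t - 4)/(t^3 + 4*t^2 - 4*t - 16)^2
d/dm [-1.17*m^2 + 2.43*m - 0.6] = 2.43 - 2.34*m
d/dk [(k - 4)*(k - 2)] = 2*k - 6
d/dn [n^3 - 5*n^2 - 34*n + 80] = 3*n^2 - 10*n - 34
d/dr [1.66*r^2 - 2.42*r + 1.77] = 3.32*r - 2.42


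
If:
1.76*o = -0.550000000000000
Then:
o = -0.31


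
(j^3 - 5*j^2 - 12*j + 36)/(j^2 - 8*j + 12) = j + 3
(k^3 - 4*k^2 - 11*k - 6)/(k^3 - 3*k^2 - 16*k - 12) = (k + 1)/(k + 2)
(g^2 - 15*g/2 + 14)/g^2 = 1 - 15/(2*g) + 14/g^2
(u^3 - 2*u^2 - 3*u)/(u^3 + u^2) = (u - 3)/u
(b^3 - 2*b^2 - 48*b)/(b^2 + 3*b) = (b^2 - 2*b - 48)/(b + 3)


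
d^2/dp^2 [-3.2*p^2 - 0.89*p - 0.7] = -6.40000000000000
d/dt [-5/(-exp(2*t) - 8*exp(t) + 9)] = 10*(-exp(t) - 4)*exp(t)/(exp(2*t) + 8*exp(t) - 9)^2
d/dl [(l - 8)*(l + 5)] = 2*l - 3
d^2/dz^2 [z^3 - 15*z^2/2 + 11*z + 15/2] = 6*z - 15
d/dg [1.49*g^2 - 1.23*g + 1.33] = 2.98*g - 1.23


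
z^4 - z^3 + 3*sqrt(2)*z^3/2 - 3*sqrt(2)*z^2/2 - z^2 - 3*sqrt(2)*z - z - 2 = (z - 2)*(z + 1)*(z + sqrt(2)/2)*(z + sqrt(2))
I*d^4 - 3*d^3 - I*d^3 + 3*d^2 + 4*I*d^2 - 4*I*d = d*(d - I)*(d + 4*I)*(I*d - I)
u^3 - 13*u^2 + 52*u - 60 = (u - 6)*(u - 5)*(u - 2)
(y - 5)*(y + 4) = y^2 - y - 20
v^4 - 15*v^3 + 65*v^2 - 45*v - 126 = (v - 7)*(v - 6)*(v - 3)*(v + 1)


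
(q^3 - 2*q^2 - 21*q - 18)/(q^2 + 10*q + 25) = (q^3 - 2*q^2 - 21*q - 18)/(q^2 + 10*q + 25)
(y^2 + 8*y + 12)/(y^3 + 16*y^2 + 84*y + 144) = (y + 2)/(y^2 + 10*y + 24)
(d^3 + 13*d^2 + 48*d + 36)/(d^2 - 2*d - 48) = (d^2 + 7*d + 6)/(d - 8)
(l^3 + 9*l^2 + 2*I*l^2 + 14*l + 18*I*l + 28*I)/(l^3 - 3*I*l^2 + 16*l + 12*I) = (l^2 + 9*l + 14)/(l^2 - 5*I*l + 6)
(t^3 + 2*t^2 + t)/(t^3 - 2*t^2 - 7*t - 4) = t/(t - 4)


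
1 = 1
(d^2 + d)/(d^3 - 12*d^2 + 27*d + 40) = d/(d^2 - 13*d + 40)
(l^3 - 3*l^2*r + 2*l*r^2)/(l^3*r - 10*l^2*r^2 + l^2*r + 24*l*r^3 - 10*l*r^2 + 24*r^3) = l*(l^2 - 3*l*r + 2*r^2)/(r*(l^3 - 10*l^2*r + l^2 + 24*l*r^2 - 10*l*r + 24*r^2))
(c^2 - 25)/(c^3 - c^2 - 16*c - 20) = (c + 5)/(c^2 + 4*c + 4)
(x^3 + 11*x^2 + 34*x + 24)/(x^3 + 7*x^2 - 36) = (x^2 + 5*x + 4)/(x^2 + x - 6)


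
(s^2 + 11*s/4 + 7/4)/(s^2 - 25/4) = (4*s^2 + 11*s + 7)/(4*s^2 - 25)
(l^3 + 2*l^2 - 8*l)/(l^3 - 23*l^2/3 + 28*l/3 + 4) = 3*l*(l + 4)/(3*l^2 - 17*l - 6)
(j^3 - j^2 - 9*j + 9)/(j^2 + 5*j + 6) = (j^2 - 4*j + 3)/(j + 2)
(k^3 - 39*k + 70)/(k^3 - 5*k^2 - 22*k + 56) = (k^2 + 2*k - 35)/(k^2 - 3*k - 28)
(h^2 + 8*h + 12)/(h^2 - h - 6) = (h + 6)/(h - 3)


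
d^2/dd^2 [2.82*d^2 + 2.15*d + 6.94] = 5.64000000000000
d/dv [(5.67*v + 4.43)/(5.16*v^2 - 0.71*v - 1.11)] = (29.2572*v^2 - 4.0257*v - (5.67*v + 4.43)*(10.32*v - 0.71) - 6.2937)/(-5.16*v^2 + 0.71*v + 1.11)^2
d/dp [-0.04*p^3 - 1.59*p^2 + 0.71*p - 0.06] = -0.12*p^2 - 3.18*p + 0.71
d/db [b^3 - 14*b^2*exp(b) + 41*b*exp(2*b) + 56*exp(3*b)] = -14*b^2*exp(b) + 3*b^2 + 82*b*exp(2*b) - 28*b*exp(b) + 168*exp(3*b) + 41*exp(2*b)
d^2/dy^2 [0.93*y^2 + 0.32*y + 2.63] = 1.86000000000000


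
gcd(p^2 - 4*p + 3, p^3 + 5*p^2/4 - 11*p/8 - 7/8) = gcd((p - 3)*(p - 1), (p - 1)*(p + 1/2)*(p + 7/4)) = p - 1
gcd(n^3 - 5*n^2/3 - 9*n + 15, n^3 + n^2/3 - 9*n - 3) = n^2 - 9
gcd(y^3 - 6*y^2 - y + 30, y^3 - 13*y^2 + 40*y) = y - 5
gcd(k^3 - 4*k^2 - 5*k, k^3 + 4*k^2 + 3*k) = k^2 + k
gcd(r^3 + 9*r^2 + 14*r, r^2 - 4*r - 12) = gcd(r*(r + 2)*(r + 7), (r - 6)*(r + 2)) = r + 2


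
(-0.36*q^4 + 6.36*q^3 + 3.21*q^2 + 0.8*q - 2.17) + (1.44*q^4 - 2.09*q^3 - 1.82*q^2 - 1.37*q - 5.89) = 1.08*q^4 + 4.27*q^3 + 1.39*q^2 - 0.57*q - 8.06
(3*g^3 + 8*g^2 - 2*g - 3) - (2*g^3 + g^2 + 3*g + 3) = g^3 + 7*g^2 - 5*g - 6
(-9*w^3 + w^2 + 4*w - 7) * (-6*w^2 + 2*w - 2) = 54*w^5 - 24*w^4 - 4*w^3 + 48*w^2 - 22*w + 14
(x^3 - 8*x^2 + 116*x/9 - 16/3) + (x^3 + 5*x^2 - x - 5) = 2*x^3 - 3*x^2 + 107*x/9 - 31/3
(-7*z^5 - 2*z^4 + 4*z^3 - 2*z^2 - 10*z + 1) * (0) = 0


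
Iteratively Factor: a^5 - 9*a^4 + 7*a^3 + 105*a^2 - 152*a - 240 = (a - 4)*(a^4 - 5*a^3 - 13*a^2 + 53*a + 60) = (a - 4)*(a + 1)*(a^3 - 6*a^2 - 7*a + 60) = (a - 4)*(a + 1)*(a + 3)*(a^2 - 9*a + 20) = (a - 4)^2*(a + 1)*(a + 3)*(a - 5)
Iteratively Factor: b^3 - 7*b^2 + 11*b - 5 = (b - 5)*(b^2 - 2*b + 1) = (b - 5)*(b - 1)*(b - 1)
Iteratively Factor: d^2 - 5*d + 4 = (d - 1)*(d - 4)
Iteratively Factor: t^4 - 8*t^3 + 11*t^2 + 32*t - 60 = (t - 5)*(t^3 - 3*t^2 - 4*t + 12) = (t - 5)*(t - 2)*(t^2 - t - 6) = (t - 5)*(t - 3)*(t - 2)*(t + 2)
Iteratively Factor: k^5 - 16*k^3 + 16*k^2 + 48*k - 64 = (k + 4)*(k^4 - 4*k^3 + 16*k - 16) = (k + 2)*(k + 4)*(k^3 - 6*k^2 + 12*k - 8) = (k - 2)*(k + 2)*(k + 4)*(k^2 - 4*k + 4) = (k - 2)^2*(k + 2)*(k + 4)*(k - 2)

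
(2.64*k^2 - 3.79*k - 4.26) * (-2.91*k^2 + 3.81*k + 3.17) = -7.6824*k^4 + 21.0873*k^3 + 6.3255*k^2 - 28.2449*k - 13.5042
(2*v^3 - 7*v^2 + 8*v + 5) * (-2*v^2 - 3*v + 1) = -4*v^5 + 8*v^4 + 7*v^3 - 41*v^2 - 7*v + 5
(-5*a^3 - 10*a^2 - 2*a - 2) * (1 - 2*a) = 10*a^4 + 15*a^3 - 6*a^2 + 2*a - 2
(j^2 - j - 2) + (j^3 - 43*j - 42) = j^3 + j^2 - 44*j - 44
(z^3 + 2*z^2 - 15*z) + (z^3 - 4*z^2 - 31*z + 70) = 2*z^3 - 2*z^2 - 46*z + 70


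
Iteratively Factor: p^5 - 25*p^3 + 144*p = (p)*(p^4 - 25*p^2 + 144) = p*(p - 3)*(p^3 + 3*p^2 - 16*p - 48) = p*(p - 3)*(p + 3)*(p^2 - 16) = p*(p - 4)*(p - 3)*(p + 3)*(p + 4)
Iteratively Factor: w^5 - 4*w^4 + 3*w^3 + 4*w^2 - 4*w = (w - 2)*(w^4 - 2*w^3 - w^2 + 2*w) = w*(w - 2)*(w^3 - 2*w^2 - w + 2) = w*(w - 2)*(w - 1)*(w^2 - w - 2) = w*(w - 2)^2*(w - 1)*(w + 1)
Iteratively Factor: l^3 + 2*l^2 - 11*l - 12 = (l + 4)*(l^2 - 2*l - 3) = (l + 1)*(l + 4)*(l - 3)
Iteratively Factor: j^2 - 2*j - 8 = (j - 4)*(j + 2)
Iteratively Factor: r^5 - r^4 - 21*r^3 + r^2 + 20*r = (r)*(r^4 - r^3 - 21*r^2 + r + 20) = r*(r - 5)*(r^3 + 4*r^2 - r - 4) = r*(r - 5)*(r - 1)*(r^2 + 5*r + 4) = r*(r - 5)*(r - 1)*(r + 4)*(r + 1)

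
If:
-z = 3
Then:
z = -3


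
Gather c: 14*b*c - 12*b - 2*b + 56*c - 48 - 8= -14*b + c*(14*b + 56) - 56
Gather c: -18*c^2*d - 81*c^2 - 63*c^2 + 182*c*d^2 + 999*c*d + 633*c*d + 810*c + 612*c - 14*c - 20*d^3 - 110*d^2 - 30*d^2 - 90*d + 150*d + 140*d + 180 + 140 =c^2*(-18*d - 144) + c*(182*d^2 + 1632*d + 1408) - 20*d^3 - 140*d^2 + 200*d + 320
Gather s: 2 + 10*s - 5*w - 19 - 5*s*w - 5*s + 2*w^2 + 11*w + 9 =s*(5 - 5*w) + 2*w^2 + 6*w - 8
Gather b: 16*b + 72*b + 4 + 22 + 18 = 88*b + 44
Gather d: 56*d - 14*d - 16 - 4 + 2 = 42*d - 18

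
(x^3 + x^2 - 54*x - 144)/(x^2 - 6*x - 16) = (x^2 + 9*x + 18)/(x + 2)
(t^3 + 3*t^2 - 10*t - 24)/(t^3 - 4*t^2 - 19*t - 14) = (t^2 + t - 12)/(t^2 - 6*t - 7)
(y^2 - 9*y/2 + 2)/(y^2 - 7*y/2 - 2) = (2*y - 1)/(2*y + 1)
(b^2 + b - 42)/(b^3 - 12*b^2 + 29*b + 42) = (b + 7)/(b^2 - 6*b - 7)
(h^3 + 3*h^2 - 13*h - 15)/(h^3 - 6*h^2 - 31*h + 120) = (h + 1)/(h - 8)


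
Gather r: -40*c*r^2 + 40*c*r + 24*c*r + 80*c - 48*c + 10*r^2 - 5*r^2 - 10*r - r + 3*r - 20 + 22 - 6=32*c + r^2*(5 - 40*c) + r*(64*c - 8) - 4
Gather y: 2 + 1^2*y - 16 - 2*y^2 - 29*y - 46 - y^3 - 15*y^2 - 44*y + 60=-y^3 - 17*y^2 - 72*y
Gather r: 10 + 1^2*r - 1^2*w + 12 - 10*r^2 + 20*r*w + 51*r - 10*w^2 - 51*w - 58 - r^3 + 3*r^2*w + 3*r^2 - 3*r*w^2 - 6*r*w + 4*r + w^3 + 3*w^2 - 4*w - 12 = -r^3 + r^2*(3*w - 7) + r*(-3*w^2 + 14*w + 56) + w^3 - 7*w^2 - 56*w - 48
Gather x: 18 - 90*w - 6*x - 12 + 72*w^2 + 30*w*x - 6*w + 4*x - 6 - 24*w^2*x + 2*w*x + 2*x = 72*w^2 - 96*w + x*(-24*w^2 + 32*w)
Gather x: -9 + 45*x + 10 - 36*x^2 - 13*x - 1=-36*x^2 + 32*x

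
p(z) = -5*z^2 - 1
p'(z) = -10*z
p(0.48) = -2.15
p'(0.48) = -4.80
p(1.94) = -19.82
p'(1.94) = -19.40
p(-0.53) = -2.40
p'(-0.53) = 5.30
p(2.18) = -24.76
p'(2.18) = -21.80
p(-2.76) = -39.09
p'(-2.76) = 27.60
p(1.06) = -6.62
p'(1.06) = -10.60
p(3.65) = -67.61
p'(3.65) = -36.50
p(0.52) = -2.35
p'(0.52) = -5.20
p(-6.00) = -181.00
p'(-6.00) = 60.00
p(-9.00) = -406.00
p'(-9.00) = 90.00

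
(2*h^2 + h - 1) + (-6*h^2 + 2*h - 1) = -4*h^2 + 3*h - 2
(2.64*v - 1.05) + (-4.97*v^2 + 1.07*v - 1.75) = -4.97*v^2 + 3.71*v - 2.8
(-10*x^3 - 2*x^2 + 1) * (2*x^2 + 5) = -20*x^5 - 4*x^4 - 50*x^3 - 8*x^2 + 5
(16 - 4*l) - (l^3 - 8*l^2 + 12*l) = -l^3 + 8*l^2 - 16*l + 16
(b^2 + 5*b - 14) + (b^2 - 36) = 2*b^2 + 5*b - 50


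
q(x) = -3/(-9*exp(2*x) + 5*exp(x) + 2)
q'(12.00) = 0.00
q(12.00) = 0.00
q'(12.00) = 0.00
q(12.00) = 0.00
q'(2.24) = -0.01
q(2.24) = 0.00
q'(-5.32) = 0.02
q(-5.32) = -1.48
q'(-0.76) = -0.85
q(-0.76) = -1.27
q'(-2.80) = 0.14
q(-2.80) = -1.32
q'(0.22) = -1.97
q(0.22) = 0.52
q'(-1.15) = -0.09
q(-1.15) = -1.12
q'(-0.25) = -111.24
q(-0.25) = -6.89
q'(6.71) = -0.00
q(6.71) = 0.00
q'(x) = -3*(18*exp(2*x) - 5*exp(x))/(-9*exp(2*x) + 5*exp(x) + 2)^2 = (15 - 54*exp(x))*exp(x)/(-9*exp(2*x) + 5*exp(x) + 2)^2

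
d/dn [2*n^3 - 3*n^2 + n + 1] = 6*n^2 - 6*n + 1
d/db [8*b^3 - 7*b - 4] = 24*b^2 - 7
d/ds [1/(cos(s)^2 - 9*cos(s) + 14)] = (2*cos(s) - 9)*sin(s)/(cos(s)^2 - 9*cos(s) + 14)^2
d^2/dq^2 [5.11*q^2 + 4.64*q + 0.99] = 10.2200000000000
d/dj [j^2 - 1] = 2*j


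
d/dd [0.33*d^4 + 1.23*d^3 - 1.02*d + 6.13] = 1.32*d^3 + 3.69*d^2 - 1.02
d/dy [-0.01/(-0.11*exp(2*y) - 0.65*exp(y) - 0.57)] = (-0.0022*exp(y) - 0.0065)*exp(y)/(0.11*exp(2*y) + 0.65*exp(y) + 0.57)^2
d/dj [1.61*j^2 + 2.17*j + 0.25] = 3.22*j + 2.17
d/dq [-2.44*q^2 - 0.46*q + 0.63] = -4.88*q - 0.46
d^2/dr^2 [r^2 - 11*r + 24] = 2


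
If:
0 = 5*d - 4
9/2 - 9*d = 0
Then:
No Solution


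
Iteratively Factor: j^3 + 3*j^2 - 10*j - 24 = (j - 3)*(j^2 + 6*j + 8) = (j - 3)*(j + 4)*(j + 2)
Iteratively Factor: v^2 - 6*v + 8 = (v - 4)*(v - 2)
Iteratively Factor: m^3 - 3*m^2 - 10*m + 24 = (m - 2)*(m^2 - m - 12) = (m - 4)*(m - 2)*(m + 3)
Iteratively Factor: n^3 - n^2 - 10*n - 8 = (n + 2)*(n^2 - 3*n - 4) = (n - 4)*(n + 2)*(n + 1)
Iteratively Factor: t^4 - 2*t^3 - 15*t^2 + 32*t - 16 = (t - 4)*(t^3 + 2*t^2 - 7*t + 4) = (t - 4)*(t - 1)*(t^2 + 3*t - 4) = (t - 4)*(t - 1)^2*(t + 4)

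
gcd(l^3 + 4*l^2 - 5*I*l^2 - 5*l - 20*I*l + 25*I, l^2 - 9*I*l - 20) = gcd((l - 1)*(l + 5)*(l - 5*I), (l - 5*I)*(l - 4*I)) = l - 5*I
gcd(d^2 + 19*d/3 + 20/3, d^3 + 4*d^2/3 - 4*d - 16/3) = d + 4/3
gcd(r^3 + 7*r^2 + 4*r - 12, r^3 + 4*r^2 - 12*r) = r + 6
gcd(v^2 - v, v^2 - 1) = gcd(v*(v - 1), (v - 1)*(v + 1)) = v - 1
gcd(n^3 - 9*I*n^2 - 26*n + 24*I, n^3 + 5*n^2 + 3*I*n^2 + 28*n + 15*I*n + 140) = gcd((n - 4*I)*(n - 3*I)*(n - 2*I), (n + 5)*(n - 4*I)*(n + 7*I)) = n - 4*I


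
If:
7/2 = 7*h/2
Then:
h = 1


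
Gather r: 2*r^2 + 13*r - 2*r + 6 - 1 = 2*r^2 + 11*r + 5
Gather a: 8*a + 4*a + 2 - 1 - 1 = 12*a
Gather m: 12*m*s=12*m*s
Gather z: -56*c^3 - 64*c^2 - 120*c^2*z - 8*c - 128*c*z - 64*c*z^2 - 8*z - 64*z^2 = -56*c^3 - 64*c^2 - 8*c + z^2*(-64*c - 64) + z*(-120*c^2 - 128*c - 8)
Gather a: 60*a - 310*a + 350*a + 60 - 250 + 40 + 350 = 100*a + 200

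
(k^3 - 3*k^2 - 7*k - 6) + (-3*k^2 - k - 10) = k^3 - 6*k^2 - 8*k - 16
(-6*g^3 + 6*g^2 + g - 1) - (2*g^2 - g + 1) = -6*g^3 + 4*g^2 + 2*g - 2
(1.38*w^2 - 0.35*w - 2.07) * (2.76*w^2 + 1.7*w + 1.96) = 3.8088*w^4 + 1.38*w^3 - 3.6034*w^2 - 4.205*w - 4.0572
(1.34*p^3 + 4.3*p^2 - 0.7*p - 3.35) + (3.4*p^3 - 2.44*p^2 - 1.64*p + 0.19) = 4.74*p^3 + 1.86*p^2 - 2.34*p - 3.16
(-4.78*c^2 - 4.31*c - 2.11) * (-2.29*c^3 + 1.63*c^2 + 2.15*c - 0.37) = 10.9462*c^5 + 2.0785*c^4 - 12.4704*c^3 - 10.9372*c^2 - 2.9418*c + 0.7807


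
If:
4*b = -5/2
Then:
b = -5/8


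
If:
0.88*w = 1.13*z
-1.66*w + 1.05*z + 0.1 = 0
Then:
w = 0.12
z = 0.09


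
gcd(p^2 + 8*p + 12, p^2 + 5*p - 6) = p + 6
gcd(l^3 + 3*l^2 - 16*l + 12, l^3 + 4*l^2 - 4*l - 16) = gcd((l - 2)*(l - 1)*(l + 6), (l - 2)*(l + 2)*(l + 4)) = l - 2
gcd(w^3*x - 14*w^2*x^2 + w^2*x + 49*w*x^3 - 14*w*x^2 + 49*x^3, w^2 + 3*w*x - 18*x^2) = 1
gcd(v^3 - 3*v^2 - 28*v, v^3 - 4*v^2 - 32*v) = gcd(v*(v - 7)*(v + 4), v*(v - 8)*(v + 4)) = v^2 + 4*v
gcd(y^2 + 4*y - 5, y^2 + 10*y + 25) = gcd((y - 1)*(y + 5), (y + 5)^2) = y + 5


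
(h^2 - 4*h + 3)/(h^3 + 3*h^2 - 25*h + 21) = 1/(h + 7)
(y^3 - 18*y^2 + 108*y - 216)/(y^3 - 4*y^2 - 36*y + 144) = (y^2 - 12*y + 36)/(y^2 + 2*y - 24)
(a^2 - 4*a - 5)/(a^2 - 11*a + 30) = (a + 1)/(a - 6)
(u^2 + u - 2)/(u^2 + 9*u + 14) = (u - 1)/(u + 7)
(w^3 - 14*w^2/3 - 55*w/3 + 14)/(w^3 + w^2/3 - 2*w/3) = (w^2 - 4*w - 21)/(w*(w + 1))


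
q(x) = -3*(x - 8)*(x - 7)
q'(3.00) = 27.00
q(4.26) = -30.74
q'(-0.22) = 46.32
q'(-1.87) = 56.22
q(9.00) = -6.00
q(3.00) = -60.00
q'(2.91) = 27.54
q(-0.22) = -178.05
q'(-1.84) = 56.04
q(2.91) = -62.45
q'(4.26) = 19.44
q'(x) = 45 - 6*x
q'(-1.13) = 51.78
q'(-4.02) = 69.12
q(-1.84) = -260.96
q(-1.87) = -262.64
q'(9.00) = -9.00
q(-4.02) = -397.38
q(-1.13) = -222.68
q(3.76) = -41.21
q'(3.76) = 22.44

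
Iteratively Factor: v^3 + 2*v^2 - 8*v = (v)*(v^2 + 2*v - 8) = v*(v + 4)*(v - 2)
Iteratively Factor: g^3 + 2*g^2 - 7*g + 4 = (g - 1)*(g^2 + 3*g - 4) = (g - 1)*(g + 4)*(g - 1)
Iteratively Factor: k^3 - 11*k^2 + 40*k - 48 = (k - 4)*(k^2 - 7*k + 12) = (k - 4)^2*(k - 3)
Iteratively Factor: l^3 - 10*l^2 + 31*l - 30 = (l - 2)*(l^2 - 8*l + 15) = (l - 5)*(l - 2)*(l - 3)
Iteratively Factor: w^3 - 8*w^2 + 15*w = (w - 3)*(w^2 - 5*w) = (w - 5)*(w - 3)*(w)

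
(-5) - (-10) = 5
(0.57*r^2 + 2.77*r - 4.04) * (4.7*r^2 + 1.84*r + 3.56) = 2.679*r^4 + 14.0678*r^3 - 11.862*r^2 + 2.4276*r - 14.3824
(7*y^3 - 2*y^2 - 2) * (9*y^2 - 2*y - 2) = 63*y^5 - 32*y^4 - 10*y^3 - 14*y^2 + 4*y + 4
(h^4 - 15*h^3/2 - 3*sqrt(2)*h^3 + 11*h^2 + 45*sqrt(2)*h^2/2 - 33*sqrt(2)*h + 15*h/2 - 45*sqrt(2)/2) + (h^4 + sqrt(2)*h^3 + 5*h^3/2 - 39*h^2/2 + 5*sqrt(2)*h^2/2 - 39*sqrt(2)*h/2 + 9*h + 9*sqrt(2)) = 2*h^4 - 5*h^3 - 2*sqrt(2)*h^3 - 17*h^2/2 + 25*sqrt(2)*h^2 - 105*sqrt(2)*h/2 + 33*h/2 - 27*sqrt(2)/2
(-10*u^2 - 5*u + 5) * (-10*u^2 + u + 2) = 100*u^4 + 40*u^3 - 75*u^2 - 5*u + 10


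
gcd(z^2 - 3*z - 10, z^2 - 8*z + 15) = z - 5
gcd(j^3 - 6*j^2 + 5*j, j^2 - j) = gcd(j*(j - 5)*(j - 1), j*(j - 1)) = j^2 - j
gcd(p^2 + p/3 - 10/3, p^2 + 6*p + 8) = p + 2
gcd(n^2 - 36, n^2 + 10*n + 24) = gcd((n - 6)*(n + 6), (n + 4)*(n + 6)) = n + 6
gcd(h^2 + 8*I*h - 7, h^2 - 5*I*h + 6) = h + I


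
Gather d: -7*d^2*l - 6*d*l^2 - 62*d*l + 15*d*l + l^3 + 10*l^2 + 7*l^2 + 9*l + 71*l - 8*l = -7*d^2*l + d*(-6*l^2 - 47*l) + l^3 + 17*l^2 + 72*l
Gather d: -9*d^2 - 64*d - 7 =-9*d^2 - 64*d - 7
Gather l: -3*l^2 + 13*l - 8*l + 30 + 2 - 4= -3*l^2 + 5*l + 28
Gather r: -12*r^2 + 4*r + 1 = -12*r^2 + 4*r + 1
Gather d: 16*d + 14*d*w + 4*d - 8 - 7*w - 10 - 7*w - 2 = d*(14*w + 20) - 14*w - 20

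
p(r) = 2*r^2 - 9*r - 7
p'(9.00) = 27.00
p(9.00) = 74.00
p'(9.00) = 27.00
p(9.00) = 74.00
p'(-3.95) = -24.80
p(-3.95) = 59.76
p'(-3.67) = -23.68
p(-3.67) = 52.97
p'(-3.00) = -21.00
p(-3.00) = 38.00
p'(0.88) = -5.48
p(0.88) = -13.37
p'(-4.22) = -25.88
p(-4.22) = 66.60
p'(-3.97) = -24.88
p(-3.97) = 60.25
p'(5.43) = 12.72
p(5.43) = 3.10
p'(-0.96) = -12.84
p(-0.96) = 3.48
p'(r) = 4*r - 9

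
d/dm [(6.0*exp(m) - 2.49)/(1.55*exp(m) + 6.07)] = 40.2795*exp(m)/(1.55*exp(m) + 6.07)^2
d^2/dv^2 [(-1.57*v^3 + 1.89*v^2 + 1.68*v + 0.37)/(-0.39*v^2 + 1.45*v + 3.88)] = (2.22044604925031e-16*v^5 + 8.70465200000001*v^3 + 35.49957*v^2 + 127.814802*v - 40.67789)/(0.059319*v^6 - 0.661635*v^5 + 0.689481*v^4 + 10.116215*v^3 - 6.859452*v^2 - 65.48664*v - 58.411072)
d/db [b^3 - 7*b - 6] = 3*b^2 - 7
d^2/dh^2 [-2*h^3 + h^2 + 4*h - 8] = 2 - 12*h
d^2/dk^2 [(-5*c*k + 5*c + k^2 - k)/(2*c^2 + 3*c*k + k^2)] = 2*(34*c^4 + 30*c^3*k + 41*c^3 - 6*c^2*k^2 + 51*c^2*k - 8*c*k^3 + 15*c*k^2 - k^3)/(8*c^6 + 36*c^5*k + 66*c^4*k^2 + 63*c^3*k^3 + 33*c^2*k^4 + 9*c*k^5 + k^6)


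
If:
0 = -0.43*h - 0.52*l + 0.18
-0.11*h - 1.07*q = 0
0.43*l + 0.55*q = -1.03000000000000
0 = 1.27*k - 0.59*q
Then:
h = 2.86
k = -0.14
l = -2.02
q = -0.29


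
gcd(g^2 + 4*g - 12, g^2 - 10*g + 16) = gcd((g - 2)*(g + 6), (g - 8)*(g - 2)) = g - 2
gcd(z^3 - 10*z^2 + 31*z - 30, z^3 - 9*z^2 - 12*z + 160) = z - 5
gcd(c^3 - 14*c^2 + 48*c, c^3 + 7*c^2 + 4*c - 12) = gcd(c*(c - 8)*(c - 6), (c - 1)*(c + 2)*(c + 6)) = 1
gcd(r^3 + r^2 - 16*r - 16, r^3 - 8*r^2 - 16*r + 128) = r^2 - 16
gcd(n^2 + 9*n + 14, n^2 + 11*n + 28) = n + 7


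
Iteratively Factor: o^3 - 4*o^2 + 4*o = (o - 2)*(o^2 - 2*o) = o*(o - 2)*(o - 2)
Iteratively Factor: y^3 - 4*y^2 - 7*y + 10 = (y + 2)*(y^2 - 6*y + 5) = (y - 1)*(y + 2)*(y - 5)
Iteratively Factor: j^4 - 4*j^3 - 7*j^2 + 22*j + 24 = (j + 2)*(j^3 - 6*j^2 + 5*j + 12) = (j - 3)*(j + 2)*(j^2 - 3*j - 4) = (j - 3)*(j + 1)*(j + 2)*(j - 4)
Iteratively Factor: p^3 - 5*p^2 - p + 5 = (p - 1)*(p^2 - 4*p - 5) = (p - 5)*(p - 1)*(p + 1)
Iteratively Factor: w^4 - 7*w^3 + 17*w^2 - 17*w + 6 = (w - 1)*(w^3 - 6*w^2 + 11*w - 6) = (w - 3)*(w - 1)*(w^2 - 3*w + 2) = (w - 3)*(w - 1)^2*(w - 2)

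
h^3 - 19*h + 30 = (h - 3)*(h - 2)*(h + 5)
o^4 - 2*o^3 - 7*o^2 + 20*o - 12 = (o - 2)^2*(o - 1)*(o + 3)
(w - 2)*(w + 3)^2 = w^3 + 4*w^2 - 3*w - 18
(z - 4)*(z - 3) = z^2 - 7*z + 12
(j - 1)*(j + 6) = j^2 + 5*j - 6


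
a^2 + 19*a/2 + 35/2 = (a + 5/2)*(a + 7)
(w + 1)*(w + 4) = w^2 + 5*w + 4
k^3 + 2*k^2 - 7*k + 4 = (k - 1)^2*(k + 4)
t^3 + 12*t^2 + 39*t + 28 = (t + 1)*(t + 4)*(t + 7)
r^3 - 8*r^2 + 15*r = r*(r - 5)*(r - 3)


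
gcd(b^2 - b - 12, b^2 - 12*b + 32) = b - 4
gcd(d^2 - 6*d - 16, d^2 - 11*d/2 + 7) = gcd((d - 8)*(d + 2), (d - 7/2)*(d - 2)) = 1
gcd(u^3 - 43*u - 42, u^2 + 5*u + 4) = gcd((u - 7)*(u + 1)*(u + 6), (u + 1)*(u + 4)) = u + 1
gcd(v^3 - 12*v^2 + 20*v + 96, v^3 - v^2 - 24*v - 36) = v^2 - 4*v - 12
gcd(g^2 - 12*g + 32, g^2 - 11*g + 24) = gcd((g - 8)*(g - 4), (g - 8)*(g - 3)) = g - 8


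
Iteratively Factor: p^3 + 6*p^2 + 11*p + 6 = (p + 3)*(p^2 + 3*p + 2) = (p + 2)*(p + 3)*(p + 1)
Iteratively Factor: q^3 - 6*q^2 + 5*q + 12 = (q - 4)*(q^2 - 2*q - 3) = (q - 4)*(q - 3)*(q + 1)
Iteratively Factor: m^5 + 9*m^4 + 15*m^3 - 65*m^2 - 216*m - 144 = (m - 3)*(m^4 + 12*m^3 + 51*m^2 + 88*m + 48) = (m - 3)*(m + 1)*(m^3 + 11*m^2 + 40*m + 48) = (m - 3)*(m + 1)*(m + 4)*(m^2 + 7*m + 12) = (m - 3)*(m + 1)*(m + 3)*(m + 4)*(m + 4)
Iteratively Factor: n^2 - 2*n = (n - 2)*(n)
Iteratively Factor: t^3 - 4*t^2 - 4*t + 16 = (t - 2)*(t^2 - 2*t - 8) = (t - 2)*(t + 2)*(t - 4)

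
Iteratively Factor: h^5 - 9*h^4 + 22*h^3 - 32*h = (h - 4)*(h^4 - 5*h^3 + 2*h^2 + 8*h) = (h - 4)*(h - 2)*(h^3 - 3*h^2 - 4*h) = (h - 4)*(h - 2)*(h + 1)*(h^2 - 4*h) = (h - 4)^2*(h - 2)*(h + 1)*(h)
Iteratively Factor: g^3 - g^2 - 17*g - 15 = (g + 1)*(g^2 - 2*g - 15) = (g + 1)*(g + 3)*(g - 5)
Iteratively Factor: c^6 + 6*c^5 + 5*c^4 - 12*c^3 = (c)*(c^5 + 6*c^4 + 5*c^3 - 12*c^2) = c*(c + 4)*(c^4 + 2*c^3 - 3*c^2) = c*(c - 1)*(c + 4)*(c^3 + 3*c^2) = c^2*(c - 1)*(c + 4)*(c^2 + 3*c) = c^3*(c - 1)*(c + 4)*(c + 3)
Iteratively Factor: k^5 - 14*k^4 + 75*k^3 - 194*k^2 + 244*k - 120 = (k - 3)*(k^4 - 11*k^3 + 42*k^2 - 68*k + 40) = (k - 3)*(k - 2)*(k^3 - 9*k^2 + 24*k - 20) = (k - 5)*(k - 3)*(k - 2)*(k^2 - 4*k + 4) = (k - 5)*(k - 3)*(k - 2)^2*(k - 2)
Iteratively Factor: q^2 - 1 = (q - 1)*(q + 1)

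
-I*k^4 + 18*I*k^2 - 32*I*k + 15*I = (k - 3)*(k - 1)*(k + 5)*(-I*k + I)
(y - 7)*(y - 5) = y^2 - 12*y + 35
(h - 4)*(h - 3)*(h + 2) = h^3 - 5*h^2 - 2*h + 24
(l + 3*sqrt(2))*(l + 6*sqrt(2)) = l^2 + 9*sqrt(2)*l + 36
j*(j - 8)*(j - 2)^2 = j^4 - 12*j^3 + 36*j^2 - 32*j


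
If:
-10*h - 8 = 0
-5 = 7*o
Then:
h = -4/5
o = -5/7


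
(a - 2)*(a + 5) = a^2 + 3*a - 10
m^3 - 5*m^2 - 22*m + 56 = (m - 7)*(m - 2)*(m + 4)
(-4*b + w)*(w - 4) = -4*b*w + 16*b + w^2 - 4*w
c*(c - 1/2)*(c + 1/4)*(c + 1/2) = c^4 + c^3/4 - c^2/4 - c/16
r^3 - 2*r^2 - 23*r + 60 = (r - 4)*(r - 3)*(r + 5)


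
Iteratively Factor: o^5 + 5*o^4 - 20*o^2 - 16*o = (o + 4)*(o^4 + o^3 - 4*o^2 - 4*o) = (o + 2)*(o + 4)*(o^3 - o^2 - 2*o) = o*(o + 2)*(o + 4)*(o^2 - o - 2) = o*(o - 2)*(o + 2)*(o + 4)*(o + 1)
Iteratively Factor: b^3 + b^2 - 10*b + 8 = (b - 1)*(b^2 + 2*b - 8) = (b - 1)*(b + 4)*(b - 2)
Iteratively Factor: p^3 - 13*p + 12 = (p + 4)*(p^2 - 4*p + 3) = (p - 3)*(p + 4)*(p - 1)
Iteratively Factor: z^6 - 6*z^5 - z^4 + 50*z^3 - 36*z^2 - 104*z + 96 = (z - 2)*(z^5 - 4*z^4 - 9*z^3 + 32*z^2 + 28*z - 48) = (z - 2)*(z + 2)*(z^4 - 6*z^3 + 3*z^2 + 26*z - 24) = (z - 2)*(z - 1)*(z + 2)*(z^3 - 5*z^2 - 2*z + 24) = (z - 4)*(z - 2)*(z - 1)*(z + 2)*(z^2 - z - 6) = (z - 4)*(z - 3)*(z - 2)*(z - 1)*(z + 2)*(z + 2)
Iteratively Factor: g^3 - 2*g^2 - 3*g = (g + 1)*(g^2 - 3*g) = g*(g + 1)*(g - 3)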